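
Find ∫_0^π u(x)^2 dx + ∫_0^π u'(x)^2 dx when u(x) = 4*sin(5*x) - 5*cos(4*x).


||u||_{H^1(0,π)}^2 = -6800/9 + 841*π/2

u'(x) = 20*sin(4*x) + 20*cos(5*x).
Expand u² and (u')² and integrate term by term on (0, π), using: for integers n ≥ 1, ∫_0^π sin²(nx) dx = ∫_0^π cos²(nx) dx = π/2; for n ≠ n', ∫_0^π sin(nx)sin(n'x) dx = ∫_0^π cos(nx)cos(n'x) dx = 0; and by product-to-sum, ∫_0^π sin(nx)cos(n'x) dx = ½∫_0^π [sin((n+n')x) + sin((n−n')x)] dx, which is 0 when n+n' is even and 2n/(n²−n'²) when n+n' is odd (it need not vanish on (0, π)).
  u² squared terms: (-5)²·∫cos(4x)² dx = 25·π/2 = 25*π/2;  (4)²·∫sin(5x)² dx = 16·π/2 = 8*π.
  u² cross terms: 2·(-5)·(4)·∫cos(4x)·sin(5x) dx = -40·(10/9) = -400/9.
  So ∫_0^π u² dx = 25*π/2 + 8*π − 400/9 = -400/9 + 41*π/2.
  (u')² squared terms: (20)²·∫cos(5x)² dx = 400·π/2 = 200*π;  (20)²·∫sin(4x)² dx = 400·π/2 = 200*π.
  (u')² cross terms: 2·(20)·(20)·∫cos(5x)·sin(4x) dx = 800·(-8/9) = -6400/9.
  So ∫_0^π (u')² dx = 200*π + 200*π − 6400/9 = -6400/9 + 400*π.
||u||_{H^1}^2 = (-400/9 + 41*π/2) + (-6400/9 + 400*π) = -6800/9 + 841*π/2.


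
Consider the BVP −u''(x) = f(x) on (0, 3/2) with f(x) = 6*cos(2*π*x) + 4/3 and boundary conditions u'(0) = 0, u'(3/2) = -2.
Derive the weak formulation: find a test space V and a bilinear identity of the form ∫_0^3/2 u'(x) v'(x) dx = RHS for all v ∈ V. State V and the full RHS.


V = H^1(0, 3/2) (v unrestricted at boundary; u is determined up to an additive constant); weak form: ∫_0^3/2 u'v' dx = ∫_0^3/2 (6*cos(2*π*x) + 4/3) v dx − 2·v(3/2) for all v ∈ V.

Multiply both sides by a test function v and integrate from 0 to 3/2:
  ∫_0^3/2 −u''(x) v(x) dx = ∫_0^3/2 f(x) v(x) dx.
Integrate the LHS by parts once:
  ∫_0^3/2 −u'' v dx = −[u'(x) v(x)]_0^3/2 + ∫_0^3/2 u'(x) v'(x) dx.
Thus ∫_0^3/2 u'(x) v'(x) dx = ∫_0^3/2 f(x) v(x) dx + [u'(x) v(x)]_0^3/2.
Choose V so that boundary terms are either known or forced to vanish.
u has inhomogeneous Neumann u'(0) = 0, u'(3/2) = -2. [u' v]_0^3/2 = (-2)·v(3/2) − (0)·v(0) = − 2·v(3/2). Take V = H^1(0, 3/2); boundary term becomes part of RHS.
Weak formulation: find u (satisfying any essential BC) such that ∫_0^3/2 u'(x) v'(x) dx = ∫_0^3/2 f v dx − 2·v(3/2) for all v ∈ V (Neumann data are natural BCs: they enter the RHS as boundary terms).
Substituting f(x) = 6*cos(2*π*x) + 4/3, the right-hand side is ∫_0^3/2 (6*cos(2*π*x) + 4/3) v dx − 2·v(3/2).
Compatibility check (pure Neumann): taking v ≡ 1 ∈ V gives 0 = ∫_0^3/2 f dx + (-2) − (0), i.e. ∫_0^3/2 f dx must equal u'(0) − u'(3/2) = 2. Indeed ∫_0^3/2 (6*cos(2*π*x) + 4/3) dx = 2, so the data are compatible. The solution is then unique only up to an additive constant (fix it e.g. by requiring ∫_0^3/2 u dx = 0).


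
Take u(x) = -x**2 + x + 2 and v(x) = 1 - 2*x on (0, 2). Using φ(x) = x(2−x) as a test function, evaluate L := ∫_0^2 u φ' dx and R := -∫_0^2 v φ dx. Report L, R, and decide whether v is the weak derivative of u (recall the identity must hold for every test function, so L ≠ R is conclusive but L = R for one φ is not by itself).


LHS = 4/3, RHS = 4/3. Yes, v = u' weakly.

u(x) = -x**2 + x + 2, classical derivative u'(x) = 1 - 2*x.
φ(x) = x(2−x), so φ'(x) = 2 - 2*x.
Note φ(0) = φ(2) = 0, so the boundary term u·φ vanishes.
LHS = ∫_0^2 u(x) φ'(x) dx = ∫_0^2 (2*x^3 - 4*x^2 - 2*x + 4) dx. Term by term:
  ∫_0^2 2*x^3 dx = 8;  ∫_0^2 -4*x^2 dx = -32/3;  ∫_0^2 -2*x dx = -4;
  ∫_0^2 4 dx = 8.
Sum: 8 − 32/3 − 4 + 8 = 4/3.
So LHS = 4/3.
∫_0^2 v(x) φ(x) dx = ∫_0^2 (2*x^3 - 5*x^2 + 2*x) dx. Term by term:
  ∫_0^2 2*x^3 dx = 8;  ∫_0^2 -5*x^2 dx = -40/3;  ∫_0^2 2*x dx = 4.
Sum: 8 − 40/3 + 4 = -4/3.
So RHS = -∫_0^2 v(x) φ(x) dx = 4/3.
LHS = RHS, so the identity holds for this test φ.
Moreover u is smooth here and v(x) = u'(x) = 1 - 2*x pointwise, so the identity holds for every test function. Hence v is the weak derivative of u.


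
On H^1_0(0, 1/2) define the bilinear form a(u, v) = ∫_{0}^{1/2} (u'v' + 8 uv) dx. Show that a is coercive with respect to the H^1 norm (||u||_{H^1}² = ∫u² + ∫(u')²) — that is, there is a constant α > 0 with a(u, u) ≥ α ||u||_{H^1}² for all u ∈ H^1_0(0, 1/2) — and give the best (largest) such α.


α = 1

Coercivity of a(·,·) on H^1_0(0, 1/2) means a(u, u) ≥ α ||u||_{H^1}² for every u ∈ H^1_0.
The interval has length L = 1/2, and Poincaré/coercivity depend only on L. Here a(u, u) = ∫(u')² + (8)·∫u².
Here c = 8 ≥ 1, so a(u,u) = ∫(u')² + c∫u² ≥ ∫(u')² + ∫u² = ||u||_{H^1}², i.e. α = 1 works. No larger α is possible: a(u,u) ≥ α||u||_{H^1}² means (1−α)∫(u')² ≥ (α−c)∫u², and for the modes u_n = sin(nπ(x−x₀)/L) (x₀ the left endpoint) one has ∫u_n²/∫(u_n')² = (L/(nπ))² → 0, so a(u_n,u_n)/||u_n||_{H^1}² → 1. Hence the optimal constant is α = 1.
Therefore α = 1.


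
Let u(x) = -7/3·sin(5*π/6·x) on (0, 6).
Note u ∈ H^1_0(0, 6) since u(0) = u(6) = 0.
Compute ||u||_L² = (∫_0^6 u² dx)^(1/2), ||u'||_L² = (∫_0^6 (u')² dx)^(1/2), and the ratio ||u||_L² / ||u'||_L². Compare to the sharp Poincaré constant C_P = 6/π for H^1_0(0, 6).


||u||_L² / ||u'||_L² = 6/(5*π) < C_P = 6/π.

u(x) = -7/3·sin(5*π/6·x), so u'(x) = -35*π*cos(5*π*x/6)/18.
Writing u(x) = A·sin(kπx/L) with A = -7/3 and k = 5, use ∫_0^L sin²(kπx/L) dx = L/2 and ∫_0^L cos²(kπx/L) dx = L/2.
u² = 49/9·sin²(5*π/6·x) and (u')² = 1225*π^2/324·cos²(5*π/6·x), and each of sin², cos² integrates to L/2 = 3 over (0, 6).
∫_0^6 u² dx = 49/3, so ||u||_L² = 7*sqrt(3)/3.
∫_0^6 (u')² dx = 1225*π^2/108, so ||u'||_L² = 35*sqrt(3)*π/18.
Ratio ||u||_L² / ||u'||_L² = 6/(5*π).
Sharp Poincaré constant on H^1_0(0, 6) is C_P = L/π = 6/π, achieved by sin(π/6·x).
This is the k = 5 harmonic; the ratio L/(kπ) is strictly less than C_P = L/π, consistent with the sharp inequality ||u||_L² ≤ C_P ||u'||_L².


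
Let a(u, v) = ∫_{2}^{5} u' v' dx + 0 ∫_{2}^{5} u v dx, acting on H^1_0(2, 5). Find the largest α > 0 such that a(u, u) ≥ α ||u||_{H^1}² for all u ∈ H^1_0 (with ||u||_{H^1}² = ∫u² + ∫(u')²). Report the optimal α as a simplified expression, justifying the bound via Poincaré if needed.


α = π^2/(9 + π^2)

Coercivity of a(·,·) on H^1_0(2, 5) means a(u, u) ≥ α ||u||_{H^1}² for every u ∈ H^1_0.
The interval has length L = 3, and Poincaré/coercivity depend only on L. Here a(u, u) = ∫(u')² + (0)·∫u².
Here c = 0, so a(u,u) = ∫(u')² alone. The condition a(u,u) ≥ α||u||_{H^1}² reads (1−α)∫(u')² ≥ (α−c)∫u². Any admissible α is ≤ 1 (rapidly oscillating u have ∫u²/∫(u')² → 0), and α = 1 would force 0 ≥ (1−c)∫u², impossible since c < 1; so 1−α > 0. By the sharp Poincaré inequality on H^1_0 of an interval of length L, ∫(u')² ≥ (π/L)²∫u² with equality for the first sine mode sin(π(x−x₀)/L) (x₀ the left endpoint), so the inequality holds for all u iff (1−α)(π/L)² ≥ α − c, i.e. α ≤ ((π/L)² + c)/((π/L)² + 1) = (1 + c(L/π)²)/(1 + (L/π)²). (Direct route, valid since c ≤ 0: Poincaré gives c∫u² ≥ c(L/π)²∫(u')², so a(u,u) ≥ (1 + c(L/π)²)∫(u')², while ||u||_{H^1}² ≤ (1 + (L/π)²)∫(u')²; dividing yields the same α.) With (π/L)² = π^2/9 and c = 0, the largest admissible constant is α = ((π/L)² + c)/((π/L)² + 1).
Simplifying, α = π^2/(9 + π^2).


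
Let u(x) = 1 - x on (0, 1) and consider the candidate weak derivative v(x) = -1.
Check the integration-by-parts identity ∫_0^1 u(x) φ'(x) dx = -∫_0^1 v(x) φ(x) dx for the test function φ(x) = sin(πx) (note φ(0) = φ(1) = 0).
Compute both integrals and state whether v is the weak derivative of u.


LHS = 2/π, RHS = 2/π. Yes, v = u' weakly.

u(x) = 1 - x, classical derivative u'(x) = -1.
φ(x) = sin(πx), so φ'(x) = π*cos(π*x).
Note φ(0) = φ(1) = 0, so the boundary term u·φ vanishes.
LHS = ∫_0^1 u(x) φ'(x) dx = ∫_0^1 (-π*x*cos(π*x) + π*cos(π*x)) dx. Term by term:
  ∫_0^1 π*cos(π*x) dx = 0;  ∫_0^1 -π*x*cos(π*x) dx = 2/π.
Sum: 0 + 2/π = 2/π.
So LHS = 2/π.
∫_0^1 v(x) φ(x) dx = ∫_0^1 (-sin(π*x)) dx. Term by term:
  ∫_0^1 -sin(π*x) dx = -2/π.
So RHS = -∫_0^1 v(x) φ(x) dx = 2/π.
LHS = RHS, so the identity holds for this test φ.
Moreover u is smooth here and v(x) = u'(x) = -1 pointwise, so the identity holds for every test function. Hence v is the weak derivative of u.


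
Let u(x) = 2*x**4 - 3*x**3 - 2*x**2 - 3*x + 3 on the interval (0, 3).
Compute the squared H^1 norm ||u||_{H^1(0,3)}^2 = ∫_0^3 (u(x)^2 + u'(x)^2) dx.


||u||_{H^1}^2 = 183591/35

The H^1 norm (squared) on an interval (0, L) is
  ||u||_{H^1}^2 = ∫_0^L u(x)^2 dx + ∫_0^L u'(x)^2 dx.
Compute u'(x) = 8*x**3 - 9*x**2 - 4*x - 3.
Then u(x)^2 = 4*x**8 - 12*x**7 + x**6 + 34*x**4 - 6*x**3 - 3*x**2 - 18*x + 9 and u'(x)^2 = 64*x**6 - 144*x**5 + 17*x**4 + 24*x**3 + 70*x**2 + 24*x + 9.
Integrate each monomial from 0 to 3 using ∫_0^3 c·x^n dx = c·3^(n+1)/(n+1):
  ∫_0^3 u(x)^2 dx = ∫_0^3 (4*x^8 - 12*x^7 + x^6 + 34*x^4 - 6*x^3 - 3*x^2 - 18*x + 9) dx. Term by term:
    ∫_0^3 4*x^8 dx = 8748;  ∫_0^3 -12*x^7 dx = -19683/2;  ∫_0^3 x^6 dx = 2187/7;
    ∫_0^3 34*x^4 dx = 8262/5;  ∫_0^3 -6*x^3 dx = -243/2;  ∫_0^3 -3*x^2 dx = -27;
    ∫_0^3 -18*x dx = -81;  ∫_0^3 9 dx = 27.
  Sum: 8748 − 19683/2 + 2187/7 + 8262/5 − 243/2 − 27 − 81 + 27 = 23409/35.
  ∫_0^3 u'(x)^2 dx = ∫_0^3 (64*x^6 - 144*x^5 + 17*x^4 + 24*x^3 + 70*x^2 + 24*x + 9) dx. Term by term:
    ∫_0^3 64*x^6 dx = 139968/7;  ∫_0^3 -144*x^5 dx = -17496;  ∫_0^3 17*x^4 dx = 4131/5;
    ∫_0^3 24*x^3 dx = 486;  ∫_0^3 70*x^2 dx = 630;  ∫_0^3 24*x dx = 108;
    ∫_0^3 9 dx = 27.
  Sum: 139968/7 − 17496 + 4131/5 + 486 + 630 + 108 + 27 = 160182/35.
Adding: ||u||_{H^1}^2 = 23409/35 + 160182/35 = 183591/35.


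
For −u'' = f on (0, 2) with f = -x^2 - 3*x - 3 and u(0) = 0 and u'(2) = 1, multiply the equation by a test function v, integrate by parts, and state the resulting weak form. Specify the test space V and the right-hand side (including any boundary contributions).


V = {v ∈ H^1(0, 2) : v(0) = 0} (test functions vanish at x = 0 where u is specified); weak form: ∫_0^2 u'v' dx = ∫_0^2 (-x^2 - 3*x - 3) v dx + v(2) for all v ∈ V.

Multiply both sides by a test function v and integrate from 0 to 2:
  ∫_0^2 −u''(x) v(x) dx = ∫_0^2 f(x) v(x) dx.
Integrate the LHS by parts once:
  ∫_0^2 −u'' v dx = −[u'(x) v(x)]_0^2 + ∫_0^2 u'(x) v'(x) dx.
Thus ∫_0^2 u'(x) v'(x) dx = ∫_0^2 f(x) v(x) dx + [u'(x) v(x)]_0^2.
Choose V so that boundary terms are either known or forced to vanish.
Mixed BC: u(0) = 0 (Dirichlet) and u'(2) = 1 (Neumann). Define V = {v ∈ H^1(0, 2) : v(0) = 0}. Then [u' v]_0^2 = u'(2)·v(2) − u'(0)·0 = v(2).
Weak formulation: find u (satisfying any essential BC) such that ∫_0^2 u'(x) v'(x) dx = ∫_0^2 f v dx + v(2) for all v ∈ V (Dirichlet at 0 absorbed into V; Neumann datum at x = 2 contributes the boundary term).
Substituting f(x) = -x^2 - 3*x - 3, the right-hand side is ∫_0^2 (-x^2 - 3*x - 3) v dx + v(2).


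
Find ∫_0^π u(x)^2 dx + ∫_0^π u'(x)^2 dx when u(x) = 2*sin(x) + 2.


||u||_{H^1(0,π)}^2 = 16 + 8*π

u'(x) = 2*cos(x).
Expand u² and (u')² and integrate term by term on (0, π), using: for integers n ≥ 1, ∫_0^π sin²(nx) dx = ∫_0^π cos²(nx) dx = π/2; for n ≠ n', ∫_0^π sin(nx)sin(n'x) dx = ∫_0^π cos(nx)cos(n'x) dx = 0; and by product-to-sum, ∫_0^π sin(nx)cos(n'x) dx = ½∫_0^π [sin((n+n')x) + sin((n−n')x)] dx, which is 0 when n+n' is even and 2n/(n²−n'²) when n+n' is odd (it need not vanish on (0, π)). For the constant mode: ∫_0^π 1 dx = π, ∫_0^π cos(nx) dx = 0, ∫_0^π sin(nx) dx = (1−(−1)^n)/n.
  u² squared terms: (2)²·∫1 dx = 4·π = 4*π;  (2)²·∫sin(x)² dx = 4·π/2 = 2*π.
  u² cross terms: 2·(2)·(2)·∫1·sin(x) dx = 8·(2) = 16.
  So ∫_0^π u² dx = 4*π + 2*π + 16 = 16 + 6*π.
  (u')² squared terms: (2)²·∫cos(x)² dx = 4·π/2 = 2*π.
  So ∫_0^π (u')² dx = 2*π.
||u||_{H^1}^2 = (16 + 6*π) + (2*π) = 16 + 8*π.


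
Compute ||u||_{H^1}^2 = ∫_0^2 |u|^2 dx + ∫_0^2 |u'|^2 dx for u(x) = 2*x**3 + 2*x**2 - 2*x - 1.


||u||_{H^1}^2 = 16518/35

The H^1 norm (squared) on an interval (0, L) is
  ||u||_{H^1}^2 = ∫_0^L u(x)^2 dx + ∫_0^L u'(x)^2 dx.
Compute u'(x) = 6*x**2 + 4*x - 2.
Then u(x)^2 = 4*x**6 + 8*x**5 - 4*x**4 - 12*x**3 + 4*x + 1 and u'(x)^2 = 36*x**4 + 48*x**3 - 8*x**2 - 16*x + 4.
Integrate each monomial from 0 to 2 using ∫_0^2 c·x^n dx = c·2^(n+1)/(n+1):
  ∫_0^2 u(x)^2 dx = ∫_0^2 (4*x^6 + 8*x^5 - 4*x^4 - 12*x^3 + 4*x + 1) dx. Term by term:
    ∫_0^2 4*x^6 dx = 512/7;  ∫_0^2 8*x^5 dx = 256/3;  ∫_0^2 -4*x^4 dx = -128/5;
    ∫_0^2 -12*x^3 dx = -48;  ∫_0^2 4*x dx = 8;  ∫_0^2 1 dx = 2.
  Sum: 512/7 + 256/3 − 128/5 − 48 + 8 + 2 = 9962/105.
  ∫_0^2 u'(x)^2 dx = ∫_0^2 (36*x^4 + 48*x^3 - 8*x^2 - 16*x + 4) dx. Term by term:
    ∫_0^2 36*x^4 dx = 1152/5;  ∫_0^2 48*x^3 dx = 192;  ∫_0^2 -8*x^2 dx = -64/3;
    ∫_0^2 -16*x dx = -32;  ∫_0^2 4 dx = 8.
  Sum: 1152/5 + 192 − 64/3 − 32 + 8 = 5656/15.
Adding: ||u||_{H^1}^2 = 9962/105 + 5656/15 = 16518/35.


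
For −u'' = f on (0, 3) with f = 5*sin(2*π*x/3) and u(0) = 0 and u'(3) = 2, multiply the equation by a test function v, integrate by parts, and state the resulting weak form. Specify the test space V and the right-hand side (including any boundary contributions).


V = {v ∈ H^1(0, 3) : v(0) = 0} (test functions vanish at x = 0 where u is specified); weak form: ∫_0^3 u'v' dx = ∫_0^3 (5*sin(2*π*x/3)) v dx + 2·v(3) for all v ∈ V.

Multiply both sides by a test function v and integrate from 0 to 3:
  ∫_0^3 −u''(x) v(x) dx = ∫_0^3 f(x) v(x) dx.
Integrate the LHS by parts once:
  ∫_0^3 −u'' v dx = −[u'(x) v(x)]_0^3 + ∫_0^3 u'(x) v'(x) dx.
Thus ∫_0^3 u'(x) v'(x) dx = ∫_0^3 f(x) v(x) dx + [u'(x) v(x)]_0^3.
Choose V so that boundary terms are either known or forced to vanish.
Mixed BC: u(0) = 0 (Dirichlet) and u'(3) = 2 (Neumann). Define V = {v ∈ H^1(0, 3) : v(0) = 0}. Then [u' v]_0^3 = u'(3)·v(3) − u'(0)·0 = 2·v(3).
Weak formulation: find u (satisfying any essential BC) such that ∫_0^3 u'(x) v'(x) dx = ∫_0^3 f v dx + 2·v(3) for all v ∈ V (Dirichlet at 0 absorbed into V; Neumann datum at x = 3 contributes the boundary term).
Substituting f(x) = 5*sin(2*π*x/3), the right-hand side is ∫_0^3 (5*sin(2*π*x/3)) v dx + 2·v(3).


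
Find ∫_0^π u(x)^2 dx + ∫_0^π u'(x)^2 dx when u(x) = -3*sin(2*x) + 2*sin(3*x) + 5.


||u||_{H^1(0,π)}^2 = 40/3 + 135*π/2

u'(x) = -6*cos(2*x) + 6*cos(3*x).
Expand u² and (u')² and integrate term by term on (0, π), using: for integers n ≥ 1, ∫_0^π sin²(nx) dx = ∫_0^π cos²(nx) dx = π/2; for n ≠ n', ∫_0^π sin(nx)sin(n'x) dx = ∫_0^π cos(nx)cos(n'x) dx = 0; and by product-to-sum, ∫_0^π sin(nx)cos(n'x) dx = ½∫_0^π [sin((n+n')x) + sin((n−n')x)] dx, which is 0 when n+n' is even and 2n/(n²−n'²) when n+n' is odd (it need not vanish on (0, π)). For the constant mode: ∫_0^π 1 dx = π, ∫_0^π cos(nx) dx = 0, ∫_0^π sin(nx) dx = (1−(−1)^n)/n.
  u² squared terms: (5)²·∫1 dx = 25·π = 25*π;  (-3)²·∫sin(2x)² dx = 9·π/2 = 9*π/2;  (2)²·∫sin(3x)² dx = 4·π/2 = 2*π.
  u² cross terms: 2·(5)·(-3)·∫1·sin(2x) dx = -30·(0) = 0;  2·(5)·(2)·∫1·sin(3x) dx = 20·(2/3) = 40/3;  2·(-3)·(2)·∫sin(2x)·sin(3x) dx = -12·(0) = 0.
  So ∫_0^π u² dx = 25*π + 9*π/2 + 2*π + 0 + 40/3 + 0 = 40/3 + 63*π/2.
  (u')² squared terms: (-6)²·∫cos(2x)² dx = 36·π/2 = 18*π;  (6)²·∫cos(3x)² dx = 36·π/2 = 18*π.
  (u')² cross terms: 2·(-6)·(6)·∫cos(2x)·cos(3x) dx = -72·(0) = 0.
  So ∫_0^π (u')² dx = 18*π + 18*π + 0 = 36*π.
||u||_{H^1}^2 = (40/3 + 63*π/2) + (36*π) = 40/3 + 135*π/2.


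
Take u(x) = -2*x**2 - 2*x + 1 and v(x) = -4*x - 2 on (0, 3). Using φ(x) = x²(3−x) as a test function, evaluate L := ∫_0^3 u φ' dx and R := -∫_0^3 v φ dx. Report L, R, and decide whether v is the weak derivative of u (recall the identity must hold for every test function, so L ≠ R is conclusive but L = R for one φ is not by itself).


LHS = 621/10, RHS = 621/10. Yes, v = u' weakly.

u(x) = -2*x**2 - 2*x + 1, classical derivative u'(x) = -4*x - 2.
φ(x) = x²(3−x), so φ'(x) = 3*x*(2 - x).
Note φ(0) = φ(3) = 0, so the boundary term u·φ vanishes.
LHS = ∫_0^3 u(x) φ'(x) dx = ∫_0^3 (6*x^4 - 6*x^3 - 15*x^2 + 6*x) dx. Term by term:
  ∫_0^3 6*x^4 dx = 1458/5;  ∫_0^3 -6*x^3 dx = -243/2;  ∫_0^3 -15*x^2 dx = -135;
  ∫_0^3 6*x dx = 27.
Sum: 1458/5 − 243/2 − 135 + 27 = 621/10.
So LHS = 621/10.
∫_0^3 v(x) φ(x) dx = ∫_0^3 (4*x^4 - 10*x^3 - 6*x^2) dx. Term by term:
  ∫_0^3 4*x^4 dx = 972/5;  ∫_0^3 -10*x^3 dx = -405/2;  ∫_0^3 -6*x^2 dx = -54.
Sum: 972/5 − 405/2 − 54 = -621/10.
So RHS = -∫_0^3 v(x) φ(x) dx = 621/10.
LHS = RHS, so the identity holds for this test φ.
Moreover u is smooth here and v(x) = u'(x) = -4*x - 2 pointwise, so the identity holds for every test function. Hence v is the weak derivative of u.


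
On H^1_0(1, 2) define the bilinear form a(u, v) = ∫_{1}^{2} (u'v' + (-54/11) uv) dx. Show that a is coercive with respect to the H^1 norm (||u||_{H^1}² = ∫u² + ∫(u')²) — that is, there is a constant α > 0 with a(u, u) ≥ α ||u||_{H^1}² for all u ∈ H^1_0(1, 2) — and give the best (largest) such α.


α = (-54/11 + π^2)/(1 + π^2)

Coercivity of a(·,·) on H^1_0(1, 2) means a(u, u) ≥ α ||u||_{H^1}² for every u ∈ H^1_0.
The interval has length L = 1, and Poincaré/coercivity depend only on L. Here a(u, u) = ∫(u')² + (-54/11)·∫u².
Here c = -54/11 < 0 with |c| < (π/L)² = π^2, so coercivity still holds. The condition a(u,u) ≥ α||u||_{H^1}² reads (1−α)∫(u')² ≥ (α−c)∫u². Any admissible α is ≤ 1 (rapidly oscillating u have ∫u²/∫(u')² → 0), and α = 1 would force 0 ≥ (1−c)∫u², impossible since c < 1; so 1−α > 0. By the sharp Poincaré inequality on H^1_0 of an interval of length L, ∫(u')² ≥ (π/L)²∫u² with equality for the first sine mode sin(π(x−x₀)/L) (x₀ the left endpoint), so the inequality holds for all u iff (1−α)(π/L)² ≥ α − c, i.e. α ≤ ((π/L)² + c)/((π/L)² + 1) = (1 + c(L/π)²)/(1 + (L/π)²). (Direct route, valid since c ≤ 0: Poincaré gives c∫u² ≥ c(L/π)²∫(u')², so a(u,u) ≥ (1 + c(L/π)²)∫(u')², while ||u||_{H^1}² ≤ (1 + (L/π)²)∫(u')²; dividing yields the same α.) With (π/L)² = π^2 and c = -54/11, the largest admissible constant is α = ((π/L)² + c)/((π/L)² + 1).
Simplifying, α = (-54/11 + π^2)/(1 + π^2).


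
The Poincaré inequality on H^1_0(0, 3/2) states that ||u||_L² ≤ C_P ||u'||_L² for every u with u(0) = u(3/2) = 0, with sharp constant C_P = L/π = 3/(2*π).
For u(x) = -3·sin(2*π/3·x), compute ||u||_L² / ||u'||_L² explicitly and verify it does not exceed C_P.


||u||_L² / ||u'||_L² = 3/(2*π) = C_P.

u(x) = -3·sin(2*π/3·x), so u'(x) = -2*π*cos(2*π*x/3).
Writing u(x) = A·sin(kπx/L) with A = -3 and k = 1, use ∫_0^L sin²(kπx/L) dx = L/2 and ∫_0^L cos²(kπx/L) dx = L/2.
u² = 9·sin²(2*π/3·x) and (u')² = 4*π^2·cos²(2*π/3·x), and each of sin², cos² integrates to L/2 = 3/4 over (0, 3/2).
∫_0^3/2 u² dx = 27/4, so ||u||_L² = 3*sqrt(3)/2.
∫_0^3/2 (u')² dx = 3*π^2, so ||u'||_L² = sqrt(3)*π.
Ratio ||u||_L² / ||u'||_L² = 3/(2*π).
Sharp Poincaré constant on H^1_0(0, 3/2) is C_P = L/π = 3/(2*π), achieved by sin(2*π/3·x).
This is the k = 1 eigenfunction (up to amplitude), so the ratio equals the sharp Poincaré constant exactly.


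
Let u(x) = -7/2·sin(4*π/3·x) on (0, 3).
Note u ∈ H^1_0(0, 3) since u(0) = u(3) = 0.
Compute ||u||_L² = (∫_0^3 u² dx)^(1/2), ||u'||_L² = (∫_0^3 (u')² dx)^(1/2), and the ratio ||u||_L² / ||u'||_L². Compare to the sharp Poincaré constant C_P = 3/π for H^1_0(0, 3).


||u||_L² / ||u'||_L² = 3/(4*π) < C_P = 3/π.

u(x) = -7/2·sin(4*π/3·x), so u'(x) = -14*π*cos(4*π*x/3)/3.
Writing u(x) = A·sin(kπx/L) with A = -7/2 and k = 4, use ∫_0^L sin²(kπx/L) dx = L/2 and ∫_0^L cos²(kπx/L) dx = L/2.
u² = 49/4·sin²(4*π/3·x) and (u')² = 196*π^2/9·cos²(4*π/3·x), and each of sin², cos² integrates to L/2 = 3/2 over (0, 3).
∫_0^3 u² dx = 147/8, so ||u||_L² = 7*sqrt(6)/4.
∫_0^3 (u')² dx = 98*π^2/3, so ||u'||_L² = 7*sqrt(6)*π/3.
Ratio ||u||_L² / ||u'||_L² = 3/(4*π).
Sharp Poincaré constant on H^1_0(0, 3) is C_P = L/π = 3/π, achieved by sin(π/3·x).
This is the k = 4 harmonic; the ratio L/(kπ) is strictly less than C_P = L/π, consistent with the sharp inequality ||u||_L² ≤ C_P ||u'||_L².


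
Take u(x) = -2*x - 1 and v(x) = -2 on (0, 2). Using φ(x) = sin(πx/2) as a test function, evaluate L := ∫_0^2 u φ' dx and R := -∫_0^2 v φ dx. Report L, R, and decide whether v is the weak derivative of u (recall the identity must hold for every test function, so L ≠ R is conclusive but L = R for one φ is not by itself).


LHS = 8/π, RHS = 8/π. Yes, v = u' weakly.

u(x) = -2*x - 1, classical derivative u'(x) = -2.
φ(x) = sin(πx/2), so φ'(x) = π*cos(π*x/2)/2.
Note φ(0) = φ(2) = 0, so the boundary term u·φ vanishes.
LHS = ∫_0^2 u(x) φ'(x) dx = ∫_0^2 (-π*x*cos(π*x/2) - π*cos(π*x/2)/2) dx. Term by term:
  ∫_0^2 -π*cos(π*x/2)/2 dx = 0;  ∫_0^2 -π*x*cos(π*x/2) dx = 8/π.
Sum: 0 + 8/π = 8/π.
So LHS = 8/π.
∫_0^2 v(x) φ(x) dx = ∫_0^2 (-2*sin(π*x/2)) dx. Term by term:
  ∫_0^2 -2*sin(π*x/2) dx = -8/π.
So RHS = -∫_0^2 v(x) φ(x) dx = 8/π.
LHS = RHS, so the identity holds for this test φ.
Moreover u is smooth here and v(x) = u'(x) = -2 pointwise, so the identity holds for every test function. Hence v is the weak derivative of u.


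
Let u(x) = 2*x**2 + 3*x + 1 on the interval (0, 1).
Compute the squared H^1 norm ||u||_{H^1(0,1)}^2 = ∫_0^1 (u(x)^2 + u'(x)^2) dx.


||u||_{H^1}^2 = 577/15

The H^1 norm (squared) on an interval (0, L) is
  ||u||_{H^1}^2 = ∫_0^L u(x)^2 dx + ∫_0^L u'(x)^2 dx.
Compute u'(x) = 4*x + 3.
Then u(x)^2 = 4*x**4 + 12*x**3 + 13*x**2 + 6*x + 1 and u'(x)^2 = 16*x**2 + 24*x + 9.
Integrate each monomial from 0 to 1 using ∫_0^1 c·x^n dx = c·1^(n+1)/(n+1):
  ∫_0^1 u(x)^2 dx = ∫_0^1 (4*x^4 + 12*x^3 + 13*x^2 + 6*x + 1) dx. Term by term:
    ∫_0^1 4*x^4 dx = 4/5;  ∫_0^1 12*x^3 dx = 3;  ∫_0^1 13*x^2 dx = 13/3;
    ∫_0^1 6*x dx = 3;  ∫_0^1 1 dx = 1.
  Sum: 4/5 + 3 + 13/3 + 3 + 1 = 182/15.
  ∫_0^1 u'(x)^2 dx = ∫_0^1 (16*x^2 + 24*x + 9) dx. Term by term:
    ∫_0^1 16*x^2 dx = 16/3;  ∫_0^1 24*x dx = 12;  ∫_0^1 9 dx = 9.
  Sum: 16/3 + 12 + 9 = 79/3.
Adding: ||u||_{H^1}^2 = 182/15 + 79/3 = 577/15.


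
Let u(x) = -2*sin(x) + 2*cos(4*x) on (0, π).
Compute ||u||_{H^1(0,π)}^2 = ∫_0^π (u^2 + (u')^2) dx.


||u||_{H^1(0,π)}^2 = 272/15 + 38*π

u'(x) = -8*sin(4*x) - 2*cos(x).
Expand u² and (u')² and integrate term by term on (0, π), using: for integers n ≥ 1, ∫_0^π sin²(nx) dx = ∫_0^π cos²(nx) dx = π/2; for n ≠ n', ∫_0^π sin(nx)sin(n'x) dx = ∫_0^π cos(nx)cos(n'x) dx = 0; and by product-to-sum, ∫_0^π sin(nx)cos(n'x) dx = ½∫_0^π [sin((n+n')x) + sin((n−n')x)] dx, which is 0 when n+n' is even and 2n/(n²−n'²) when n+n' is odd (it need not vanish on (0, π)).
  u² squared terms: (-2)²·∫sin(x)² dx = 4·π/2 = 2*π;  (2)²·∫cos(4x)² dx = 4·π/2 = 2*π.
  u² cross terms: 2·(-2)·(2)·∫sin(x)·cos(4x) dx = -8·(-2/15) = 16/15.
  So ∫_0^π u² dx = 2*π + 2*π + 16/15 = 16/15 + 4*π.
  (u')² squared terms: (-8)²·∫sin(4x)² dx = 64·π/2 = 32*π;  (-2)²·∫cos(x)² dx = 4·π/2 = 2*π.
  (u')² cross terms: 2·(-8)·(-2)·∫sin(4x)·cos(x) dx = 32·(8/15) = 256/15.
  So ∫_0^π (u')² dx = 32*π + 2*π + 256/15 = 256/15 + 34*π.
||u||_{H^1}^2 = (16/15 + 4*π) + (256/15 + 34*π) = 272/15 + 38*π.


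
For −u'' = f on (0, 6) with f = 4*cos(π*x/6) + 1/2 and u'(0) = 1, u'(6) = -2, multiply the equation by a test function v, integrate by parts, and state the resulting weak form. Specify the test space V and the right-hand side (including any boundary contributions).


V = H^1(0, 6) (v unrestricted at boundary; u is determined up to an additive constant); weak form: ∫_0^6 u'v' dx = ∫_0^6 (4*cos(π*x/6) + 1/2) v dx − 2·v(6) − v(0) for all v ∈ V.

Multiply both sides by a test function v and integrate from 0 to 6:
  ∫_0^6 −u''(x) v(x) dx = ∫_0^6 f(x) v(x) dx.
Integrate the LHS by parts once:
  ∫_0^6 −u'' v dx = −[u'(x) v(x)]_0^6 + ∫_0^6 u'(x) v'(x) dx.
Thus ∫_0^6 u'(x) v'(x) dx = ∫_0^6 f(x) v(x) dx + [u'(x) v(x)]_0^6.
Choose V so that boundary terms are either known or forced to vanish.
u has inhomogeneous Neumann u'(0) = 1, u'(6) = -2. [u' v]_0^6 = (-2)·v(6) − (1)·v(0) = − 2·v(6) − v(0). Take V = H^1(0, 6); boundary term becomes part of RHS.
Weak formulation: find u (satisfying any essential BC) such that ∫_0^6 u'(x) v'(x) dx = ∫_0^6 f v dx − 2·v(6) − v(0) for all v ∈ V (Neumann data are natural BCs: they enter the RHS as boundary terms).
Substituting f(x) = 4*cos(π*x/6) + 1/2, the right-hand side is ∫_0^6 (4*cos(π*x/6) + 1/2) v dx − 2·v(6) − v(0).
Compatibility check (pure Neumann): taking v ≡ 1 ∈ V gives 0 = ∫_0^6 f dx + (-2) − (1), i.e. ∫_0^6 f dx must equal u'(0) − u'(6) = 3. Indeed ∫_0^6 (4*cos(π*x/6) + 1/2) dx = 3, so the data are compatible. The solution is then unique only up to an additive constant (fix it e.g. by requiring ∫_0^6 u dx = 0).


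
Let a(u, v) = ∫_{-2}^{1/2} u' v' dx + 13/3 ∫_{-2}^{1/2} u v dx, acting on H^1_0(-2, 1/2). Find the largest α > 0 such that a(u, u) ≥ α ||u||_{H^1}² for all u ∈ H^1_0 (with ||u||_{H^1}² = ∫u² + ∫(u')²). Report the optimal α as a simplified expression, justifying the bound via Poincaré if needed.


α = 1

Coercivity of a(·,·) on H^1_0(-2, 1/2) means a(u, u) ≥ α ||u||_{H^1}² for every u ∈ H^1_0.
The interval has length L = 5/2, and Poincaré/coercivity depend only on L. Here a(u, u) = ∫(u')² + (13/3)·∫u².
Here c = 13/3 ≥ 1, so a(u,u) = ∫(u')² + c∫u² ≥ ∫(u')² + ∫u² = ||u||_{H^1}², i.e. α = 1 works. No larger α is possible: a(u,u) ≥ α||u||_{H^1}² means (1−α)∫(u')² ≥ (α−c)∫u², and for the modes u_n = sin(nπ(x−x₀)/L) (x₀ the left endpoint) one has ∫u_n²/∫(u_n')² = (L/(nπ))² → 0, so a(u_n,u_n)/||u_n||_{H^1}² → 1. Hence the optimal constant is α = 1.
Therefore α = 1.


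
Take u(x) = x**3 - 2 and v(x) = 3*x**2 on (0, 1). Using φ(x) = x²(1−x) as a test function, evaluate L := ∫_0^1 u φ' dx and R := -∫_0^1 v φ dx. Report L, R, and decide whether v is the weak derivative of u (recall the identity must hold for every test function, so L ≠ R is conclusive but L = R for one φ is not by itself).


LHS = -1/10, RHS = -1/10. Yes, v = u' weakly.

u(x) = x**3 - 2, classical derivative u'(x) = 3*x**2.
φ(x) = x²(1−x), so φ'(x) = x*(2 - 3*x).
Note φ(0) = φ(1) = 0, so the boundary term u·φ vanishes.
LHS = ∫_0^1 u(x) φ'(x) dx = ∫_0^1 (-3*x^5 + 2*x^4 + 6*x^2 - 4*x) dx. Term by term:
  ∫_0^1 -3*x^5 dx = -1/2;  ∫_0^1 2*x^4 dx = 2/5;  ∫_0^1 6*x^2 dx = 2;
  ∫_0^1 -4*x dx = -2.
Sum: -1/2 + 2/5 + 2 − 2 = -1/10.
So LHS = -1/10.
∫_0^1 v(x) φ(x) dx = ∫_0^1 (-3*x^5 + 3*x^4) dx. Term by term:
  ∫_0^1 -3*x^5 dx = -1/2;  ∫_0^1 3*x^4 dx = 3/5.
Sum: -1/2 + 3/5 = 1/10.
So RHS = -∫_0^1 v(x) φ(x) dx = -1/10.
LHS = RHS, so the identity holds for this test φ.
Moreover u is smooth here and v(x) = u'(x) = 3*x**2 pointwise, so the identity holds for every test function. Hence v is the weak derivative of u.


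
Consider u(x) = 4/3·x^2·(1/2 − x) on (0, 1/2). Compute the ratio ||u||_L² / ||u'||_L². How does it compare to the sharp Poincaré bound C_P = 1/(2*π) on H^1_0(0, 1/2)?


||u||_L² / ||u'||_L² = sqrt(14)/28 < C_P = 1/(2*π).

u(x) = 4/3·x^2·(1/2 − x), so u'(x) = 4*x*(1 - 3*x)/3.
u(x) = 4/3·x^2·(1/2 − x) vanishes at x = 0 and x = 1/2, so u ∈ H^1_0(0, 1/2). Differentiate via the product rule and integrate the resulting polynomials term by term.
  ∫_0^1/2 u² dx = ∫_0^1/2 (16*x^6/9 - 16*x^5/9 + 4*x^4/9) dx. Term by term:
    ∫_0^1/2 16*x^6/9 dx = 1/504;  ∫_0^1/2 -16*x^5/9 dx = -1/216;  ∫_0^1/2 4*x^4/9 dx = 1/360.
  Sum: 1/504 − 1/216 + 1/360 = 1/7560.
  ∫_0^1/2 (u')² dx = ∫_0^1/2 (16*x^4 - 32*x^3/3 + 16*x^2/9) dx. Term by term:
    ∫_0^1/2 16*x^4 dx = 1/10;  ∫_0^1/2 -32*x^3/3 dx = -1/6;  ∫_0^1/2 16*x^2/9 dx = 2/27.
  Sum: 1/10 − 1/6 + 2/27 = 1/135.
∫_0^1/2 u² dx = 1/7560, so ||u||_L² = sqrt(210)/1260.
∫_0^1/2 (u')² dx = 1/135, so ||u'||_L² = sqrt(15)/45.
Ratio ||u||_L² / ||u'||_L² = sqrt(14)/28.
Sharp Poincaré constant on H^1_0(0, 1/2) is C_P = L/π = 1/(2*π), achieved by sin(2*π·x).
A polynomial bump cannot attain the sharp Poincaré constant (only the first sine eigenfunction does), so the ratio is strictly less than C_P, consistent with ||u||_L² ≤ C_P ||u'||_L².


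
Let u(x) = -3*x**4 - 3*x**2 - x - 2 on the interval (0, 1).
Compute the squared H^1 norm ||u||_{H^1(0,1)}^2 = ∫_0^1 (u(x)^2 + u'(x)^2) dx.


||u||_{H^1}^2 = 3989/42

The H^1 norm (squared) on an interval (0, L) is
  ||u||_{H^1}^2 = ∫_0^L u(x)^2 dx + ∫_0^L u'(x)^2 dx.
Compute u'(x) = -12*x**3 - 6*x - 1.
Then u(x)^2 = 9*x**8 + 18*x**6 + 6*x**5 + 21*x**4 + 6*x**3 + 13*x**2 + 4*x + 4 and u'(x)^2 = 144*x**6 + 144*x**4 + 24*x**3 + 36*x**2 + 12*x + 1.
Integrate each monomial from 0 to 1 using ∫_0^1 c·x^n dx = c·1^(n+1)/(n+1):
  ∫_0^1 u(x)^2 dx = ∫_0^1 (9*x^8 + 18*x^6 + 6*x^5 + 21*x^4 + 6*x^3 + 13*x^2 + 4*x + 4) dx. Term by term:
    ∫_0^1 9*x^8 dx = 1;  ∫_0^1 18*x^6 dx = 18/7;  ∫_0^1 6*x^5 dx = 1;
    ∫_0^1 21*x^4 dx = 21/5;  ∫_0^1 6*x^3 dx = 3/2;  ∫_0^1 13*x^2 dx = 13/3;
    ∫_0^1 4*x dx = 2;  ∫_0^1 4 dx = 4.
  Sum: 1 + 18/7 + 1 + 21/5 + 3/2 + 13/3 + 2 + 4 = 4327/210.
  ∫_0^1 u'(x)^2 dx = ∫_0^1 (144*x^6 + 144*x^4 + 24*x^3 + 36*x^2 + 12*x + 1) dx. Term by term:
    ∫_0^1 144*x^6 dx = 144/7;  ∫_0^1 144*x^4 dx = 144/5;  ∫_0^1 24*x^3 dx = 6;
    ∫_0^1 36*x^2 dx = 12;  ∫_0^1 12*x dx = 6;  ∫_0^1 1 dx = 1.
  Sum: 144/7 + 144/5 + 6 + 12 + 6 + 1 = 2603/35.
Adding: ||u||_{H^1}^2 = 4327/210 + 2603/35 = 3989/42.


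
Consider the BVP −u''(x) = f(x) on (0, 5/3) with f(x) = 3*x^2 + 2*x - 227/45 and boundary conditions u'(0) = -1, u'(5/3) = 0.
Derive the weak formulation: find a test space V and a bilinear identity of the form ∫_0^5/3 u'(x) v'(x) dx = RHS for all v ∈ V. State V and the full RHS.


V = H^1(0, 5/3) (v unrestricted at boundary; u is determined up to an additive constant); weak form: ∫_0^5/3 u'v' dx = ∫_0^5/3 (3*x^2 + 2*x - 227/45) v dx + v(0) for all v ∈ V.

Multiply both sides by a test function v and integrate from 0 to 5/3:
  ∫_0^5/3 −u''(x) v(x) dx = ∫_0^5/3 f(x) v(x) dx.
Integrate the LHS by parts once:
  ∫_0^5/3 −u'' v dx = −[u'(x) v(x)]_0^5/3 + ∫_0^5/3 u'(x) v'(x) dx.
Thus ∫_0^5/3 u'(x) v'(x) dx = ∫_0^5/3 f(x) v(x) dx + [u'(x) v(x)]_0^5/3.
Choose V so that boundary terms are either known or forced to vanish.
u has inhomogeneous Neumann u'(0) = -1, u'(5/3) = 0. [u' v]_0^5/3 = (0)·v(5/3) − (-1)·v(0) = v(0). Take V = H^1(0, 5/3); boundary term becomes part of RHS.
Weak formulation: find u (satisfying any essential BC) such that ∫_0^5/3 u'(x) v'(x) dx = ∫_0^5/3 f v dx + v(0) for all v ∈ V (Neumann data are natural BCs: they enter the RHS as boundary terms).
Substituting f(x) = 3*x^2 + 2*x - 227/45, the right-hand side is ∫_0^5/3 (3*x^2 + 2*x - 227/45) v dx + v(0).
Compatibility check (pure Neumann): taking v ≡ 1 ∈ V gives 0 = ∫_0^5/3 f dx + (0) − (-1), i.e. ∫_0^5/3 f dx must equal u'(0) − u'(5/3) = -1. Indeed ∫_0^5/3 (3*x^2 + 2*x - 227/45) dx = -1, so the data are compatible. The solution is then unique only up to an additive constant (fix it e.g. by requiring ∫_0^5/3 u dx = 0).


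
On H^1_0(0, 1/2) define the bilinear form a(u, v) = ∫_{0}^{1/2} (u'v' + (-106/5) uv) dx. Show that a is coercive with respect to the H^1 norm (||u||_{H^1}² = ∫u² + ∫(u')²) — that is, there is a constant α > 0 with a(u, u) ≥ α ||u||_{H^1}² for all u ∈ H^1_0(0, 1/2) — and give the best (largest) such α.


α = 2*(-53 + 10*π^2)/(5*(1 + 4*π^2))

Coercivity of a(·,·) on H^1_0(0, 1/2) means a(u, u) ≥ α ||u||_{H^1}² for every u ∈ H^1_0.
The interval has length L = 1/2, and Poincaré/coercivity depend only on L. Here a(u, u) = ∫(u')² + (-106/5)·∫u².
Here c = -106/5 < 0 with |c| < (π/L)² = 4*π^2, so coercivity still holds. The condition a(u,u) ≥ α||u||_{H^1}² reads (1−α)∫(u')² ≥ (α−c)∫u². Any admissible α is ≤ 1 (rapidly oscillating u have ∫u²/∫(u')² → 0), and α = 1 would force 0 ≥ (1−c)∫u², impossible since c < 1; so 1−α > 0. By the sharp Poincaré inequality on H^1_0 of an interval of length L, ∫(u')² ≥ (π/L)²∫u² with equality for the first sine mode sin(π(x−x₀)/L) (x₀ the left endpoint), so the inequality holds for all u iff (1−α)(π/L)² ≥ α − c, i.e. α ≤ ((π/L)² + c)/((π/L)² + 1) = (1 + c(L/π)²)/(1 + (L/π)²). (Direct route, valid since c ≤ 0: Poincaré gives c∫u² ≥ c(L/π)²∫(u')², so a(u,u) ≥ (1 + c(L/π)²)∫(u')², while ||u||_{H^1}² ≤ (1 + (L/π)²)∫(u')²; dividing yields the same α.) With (π/L)² = 4*π^2 and c = -106/5, the largest admissible constant is α = ((π/L)² + c)/((π/L)² + 1).
Simplifying, α = 2*(-53 + 10*π^2)/(5*(1 + 4*π^2)).


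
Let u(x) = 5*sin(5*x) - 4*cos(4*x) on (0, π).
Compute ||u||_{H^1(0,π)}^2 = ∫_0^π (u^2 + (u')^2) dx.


||u||_{H^1(0,π)}^2 = -6800/9 + 461*π

u'(x) = 16*sin(4*x) + 25*cos(5*x).
Expand u² and (u')² and integrate term by term on (0, π), using: for integers n ≥ 1, ∫_0^π sin²(nx) dx = ∫_0^π cos²(nx) dx = π/2; for n ≠ n', ∫_0^π sin(nx)sin(n'x) dx = ∫_0^π cos(nx)cos(n'x) dx = 0; and by product-to-sum, ∫_0^π sin(nx)cos(n'x) dx = ½∫_0^π [sin((n+n')x) + sin((n−n')x)] dx, which is 0 when n+n' is even and 2n/(n²−n'²) when n+n' is odd (it need not vanish on (0, π)).
  u² squared terms: (-4)²·∫cos(4x)² dx = 16·π/2 = 8*π;  (5)²·∫sin(5x)² dx = 25·π/2 = 25*π/2.
  u² cross terms: 2·(-4)·(5)·∫cos(4x)·sin(5x) dx = -40·(10/9) = -400/9.
  So ∫_0^π u² dx = 8*π + 25*π/2 − 400/9 = -400/9 + 41*π/2.
  (u')² squared terms: (16)²·∫sin(4x)² dx = 256·π/2 = 128*π;  (25)²·∫cos(5x)² dx = 625·π/2 = 625*π/2.
  (u')² cross terms: 2·(16)·(25)·∫sin(4x)·cos(5x) dx = 800·(-8/9) = -6400/9.
  So ∫_0^π (u')² dx = 128*π + 625*π/2 − 6400/9 = -6400/9 + 881*π/2.
||u||_{H^1}^2 = (-400/9 + 41*π/2) + (-6400/9 + 881*π/2) = -6800/9 + 461*π.


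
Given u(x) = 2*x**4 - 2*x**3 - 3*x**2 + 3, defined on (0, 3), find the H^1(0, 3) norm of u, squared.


||u||_{H^1}^2 = 44928/5

The H^1 norm (squared) on an interval (0, L) is
  ||u||_{H^1}^2 = ∫_0^L u(x)^2 dx + ∫_0^L u'(x)^2 dx.
Compute u'(x) = 8*x**3 - 6*x**2 - 6*x.
Then u(x)^2 = 4*x**8 - 8*x**7 - 8*x**6 + 12*x**5 + 21*x**4 - 12*x**3 - 18*x**2 + 9 and u'(x)^2 = 64*x**6 - 96*x**5 - 60*x**4 + 72*x**3 + 36*x**2.
Integrate each monomial from 0 to 3 using ∫_0^3 c·x^n dx = c·3^(n+1)/(n+1):
  ∫_0^3 u(x)^2 dx = ∫_0^3 (4*x^8 - 8*x^7 - 8*x^6 + 12*x^5 + 21*x^4 - 12*x^3 - 18*x^2 + 9) dx. Term by term:
    ∫_0^3 4*x^8 dx = 8748;  ∫_0^3 -8*x^7 dx = -6561;  ∫_0^3 -8*x^6 dx = -17496/7;
    ∫_0^3 12*x^5 dx = 1458;  ∫_0^3 21*x^4 dx = 5103/5;  ∫_0^3 -12*x^3 dx = -243;
    ∫_0^3 -18*x^2 dx = -162;  ∫_0^3 9 dx = 27.
  Sum: 8748 − 6561 − 17496/7 + 1458 + 5103/5 − 243 − 162 + 27 = 62586/35.
  ∫_0^3 u'(x)^2 dx = ∫_0^3 (64*x^6 - 96*x^5 - 60*x^4 + 72*x^3 + 36*x^2) dx. Term by term:
    ∫_0^3 64*x^6 dx = 139968/7;  ∫_0^3 -96*x^5 dx = -11664;  ∫_0^3 -60*x^4 dx = -2916;
    ∫_0^3 72*x^3 dx = 1458;  ∫_0^3 36*x^2 dx = 324.
  Sum: 139968/7 − 11664 − 2916 + 1458 + 324 = 50382/7.
Adding: ||u||_{H^1}^2 = 62586/35 + 50382/7 = 44928/5.


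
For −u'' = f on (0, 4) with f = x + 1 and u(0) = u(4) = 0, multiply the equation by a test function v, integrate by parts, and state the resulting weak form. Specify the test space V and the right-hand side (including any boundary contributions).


V = H^1_0(0, 4) (so v(0) = v(4) = 0); weak form: ∫_0^4 u'v' dx = ∫_0^4 (x + 1) v dx for all v ∈ V.

Multiply both sides by a test function v and integrate from 0 to 4:
  ∫_0^4 −u''(x) v(x) dx = ∫_0^4 f(x) v(x) dx.
Integrate the LHS by parts once:
  ∫_0^4 −u'' v dx = −[u'(x) v(x)]_0^4 + ∫_0^4 u'(x) v'(x) dx.
Thus ∫_0^4 u'(x) v'(x) dx = ∫_0^4 f(x) v(x) dx + [u'(x) v(x)]_0^4.
Choose V so that boundary terms are either known or forced to vanish.
u is Dirichlet: u(0) = u(4) = 0. Let V = H^1_0(0, 4); then v(0) = v(4) = 0, and [u' v]_0^4 = 0.
Weak formulation: find u (satisfying any essential BC) such that ∫_0^4 u'(x) v'(x) dx = ∫_0^4 f v dx for all v ∈ V.
Substituting f(x) = x + 1, the right-hand side is ∫_0^4 (x + 1) v dx.


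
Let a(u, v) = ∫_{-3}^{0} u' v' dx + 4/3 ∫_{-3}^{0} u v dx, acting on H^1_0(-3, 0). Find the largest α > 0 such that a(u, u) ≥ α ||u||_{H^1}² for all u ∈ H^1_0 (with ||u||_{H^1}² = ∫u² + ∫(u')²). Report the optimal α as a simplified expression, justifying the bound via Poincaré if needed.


α = 1

Coercivity of a(·,·) on H^1_0(-3, 0) means a(u, u) ≥ α ||u||_{H^1}² for every u ∈ H^1_0.
The interval has length L = 3, and Poincaré/coercivity depend only on L. Here a(u, u) = ∫(u')² + (4/3)·∫u².
Here c = 4/3 ≥ 1, so a(u,u) = ∫(u')² + c∫u² ≥ ∫(u')² + ∫u² = ||u||_{H^1}², i.e. α = 1 works. No larger α is possible: a(u,u) ≥ α||u||_{H^1}² means (1−α)∫(u')² ≥ (α−c)∫u², and for the modes u_n = sin(nπ(x−x₀)/L) (x₀ the left endpoint) one has ∫u_n²/∫(u_n')² = (L/(nπ))² → 0, so a(u_n,u_n)/||u_n||_{H^1}² → 1. Hence the optimal constant is α = 1.
Therefore α = 1.


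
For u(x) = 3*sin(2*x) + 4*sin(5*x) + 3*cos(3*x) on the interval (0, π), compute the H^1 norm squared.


||u||_{H^1(0,π)}^2 = -144 + 551*π/2

u'(x) = -9*sin(3*x) + 6*cos(2*x) + 20*cos(5*x).
Expand u² and (u')² and integrate term by term on (0, π), using: for integers n ≥ 1, ∫_0^π sin²(nx) dx = ∫_0^π cos²(nx) dx = π/2; for n ≠ n', ∫_0^π sin(nx)sin(n'x) dx = ∫_0^π cos(nx)cos(n'x) dx = 0; and by product-to-sum, ∫_0^π sin(nx)cos(n'x) dx = ½∫_0^π [sin((n+n')x) + sin((n−n')x)] dx, which is 0 when n+n' is even and 2n/(n²−n'²) when n+n' is odd (it need not vanish on (0, π)).
  u² squared terms: (3)²·∫cos(3x)² dx = 9·π/2 = 9*π/2;  (3)²·∫sin(2x)² dx = 9·π/2 = 9*π/2;  (4)²·∫sin(5x)² dx = 16·π/2 = 8*π.
  u² cross terms: 2·(3)·(3)·∫cos(3x)·sin(2x) dx = 18·(-4/5) = -72/5;  2·(3)·(4)·∫cos(3x)·sin(5x) dx = 24·(0) = 0;  2·(3)·(4)·∫sin(2x)·sin(5x) dx = 24·(0) = 0.
  So ∫_0^π u² dx = 9*π/2 + 9*π/2 + 8*π − 72/5 + 0 + 0 = -72/5 + 17*π.
  (u')² squared terms: (-9)²·∫sin(3x)² dx = 81·π/2 = 81*π/2;  (6)²·∫cos(2x)² dx = 36·π/2 = 18*π;  (20)²·∫cos(5x)² dx = 400·π/2 = 200*π.
  (u')² cross terms: 2·(-9)·(6)·∫sin(3x)·cos(2x) dx = -108·(6/5) = -648/5;  2·(-9)·(20)·∫sin(3x)·cos(5x) dx = -360·(0) = 0;  2·(6)·(20)·∫cos(2x)·cos(5x) dx = 240·(0) = 0.
  So ∫_0^π (u')² dx = 81*π/2 + 18*π + 200*π − 648/5 + 0 + 0 = -648/5 + 517*π/2.
||u||_{H^1}^2 = (-72/5 + 17*π) + (-648/5 + 517*π/2) = -144 + 551*π/2.


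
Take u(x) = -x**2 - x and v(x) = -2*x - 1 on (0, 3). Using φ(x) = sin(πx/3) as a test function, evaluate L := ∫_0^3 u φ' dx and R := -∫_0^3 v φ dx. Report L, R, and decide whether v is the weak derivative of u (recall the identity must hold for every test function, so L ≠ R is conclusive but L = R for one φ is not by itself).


LHS = 24/π, RHS = 24/π. Yes, v = u' weakly.

u(x) = -x**2 - x, classical derivative u'(x) = -2*x - 1.
φ(x) = sin(πx/3), so φ'(x) = π*cos(π*x/3)/3.
Note φ(0) = φ(3) = 0, so the boundary term u·φ vanishes.
LHS = ∫_0^3 u(x) φ'(x) dx = ∫_0^3 (-π*x^2*cos(π*x/3)/3 - π*x*cos(π*x/3)/3) dx. Term by term:
  ∫_0^3 -π*x*cos(π*x/3)/3 dx = 6/π;  ∫_0^3 -π*x^2*cos(π*x/3)/3 dx = 18/π.
Sum: 6/π + 18/π = 24/π.
So LHS = 24/π.
∫_0^3 v(x) φ(x) dx = ∫_0^3 (-2*x*sin(π*x/3) - sin(π*x/3)) dx. Term by term:
  ∫_0^3 -sin(π*x/3) dx = -6/π;  ∫_0^3 -2*x*sin(π*x/3) dx = -18/π.
Sum: -6/π − 18/π = -24/π.
So RHS = -∫_0^3 v(x) φ(x) dx = 24/π.
LHS = RHS, so the identity holds for this test φ.
Moreover u is smooth here and v(x) = u'(x) = -2*x - 1 pointwise, so the identity holds for every test function. Hence v is the weak derivative of u.
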